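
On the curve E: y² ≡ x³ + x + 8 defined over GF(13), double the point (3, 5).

tangent at (3, 5): λ = (3·3² + 1)/(2·5) ≡ 2/10. 10⁻¹ ≡ 4 (mod 13), so λ ≡ 2·4 ≡ 8.
  x = λ² - 3 - 3 = 64 - 6 ≡ 6; y = λ·(3 - 6) - 5 ≡ 10. → (6, 10)

(6, 10)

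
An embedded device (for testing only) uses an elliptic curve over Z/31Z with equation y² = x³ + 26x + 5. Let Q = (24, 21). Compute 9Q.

(25, 25)

Double-and-add on 9 = (1001)₂. Start with Q = (24, 21) for the leading 1-bit.
double: tangent at (24, 21): λ = (3·24² + 26)/(2·21) ≡ 18/11. 11⁻¹ ≡ 17 (mod 31), so λ ≡ 18·17 ≡ 27.
  x = λ² - 24 - 24 = 729 - 48 ≡ 30; y = λ·(24 - 30) - 21 ≡ 3. → (30, 3)
double: tangent at (30, 3): λ = (3·30² + 26)/(2·3) ≡ 29/6. 6⁻¹ ≡ 26 (mod 31), so λ ≡ 29·26 ≡ 10.
  x = λ² - 30 - 30 = 100 - 60 ≡ 9; y = λ·(30 - 9) - 3 ≡ 21. → (9, 21)
double: tangent at (9, 21): λ = (3·9² + 26)/(2·21) ≡ 21/11. 11⁻¹ ≡ 17 (mod 31), so λ ≡ 21·17 ≡ 16.
  x = λ² - 9 - 9 = 256 - 18 ≡ 21; y = λ·(9 - 21) - 21 ≡ 4. → (21, 4)
add Q: (21, 4) + (24, 21). λ = (21 - 4)/(24 - 21) ≡ 17/3 mod 31. 3⁻¹ ≡ 21 (mod 31) since 3·21 = 63 ≡ 1, so λ ≡ 16.
  x = λ² - 21 - 24 = 256 - 45 ≡ 25; y = λ·(21 - 25) - 4 ≡ 25. → (25, 25)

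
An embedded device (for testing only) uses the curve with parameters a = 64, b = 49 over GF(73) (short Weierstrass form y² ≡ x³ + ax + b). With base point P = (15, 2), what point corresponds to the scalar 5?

(41, 45)

Double-and-add on 5 = (101)₂. Start with P = (15, 2) for the leading 1-bit.
double: tangent at (15, 2): λ = (3·15² + 64)/(2·2) ≡ 9/4. 4⁻¹ ≡ 55 (mod 73), so λ ≡ 9·55 ≡ 57.
  x = λ² - 15 - 15 = 3249 - 30 ≡ 7; y = λ·(15 - 7) - 2 ≡ 16. → (7, 16)
double: tangent at (7, 16): λ = (3·7² + 64)/(2·16) ≡ 65/32. 32⁻¹ ≡ 16 (mod 73) since 32·16 = 512 ≡ 1, so λ ≡ 65·16 ≡ 18.
  x = λ² - 7 - 7 = 324 - 14 ≡ 18; y = λ·(7 - 18) - 16 ≡ 5. → (18, 5)
add P: (18, 5) + (15, 2). λ = (2 - 5)/(15 - 18) ≡ 70/70 mod 73. 70⁻¹ ≡ 24 (mod 73) since 70·24 = 1680 ≡ 1, so λ ≡ 1.
  x = λ² - 18 - 15 = 1 - 33 ≡ 41; y = λ·(18 - 41) - 5 ≡ 45. → (41, 45)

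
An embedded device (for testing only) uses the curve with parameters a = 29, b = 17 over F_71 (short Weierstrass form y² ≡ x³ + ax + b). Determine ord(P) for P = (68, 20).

7

2P: tangent at (68, 20): λ = (3·68² + 29)/(2·20) ≡ 56/40. 40⁻¹ ≡ 16 (mod 71) since 40·16 = 640 ≡ 1, so λ ≡ 56·16 ≡ 44.
  x = λ² - 68 - 68 = 1936 - 136 ≡ 25; y = λ·(68 - 25) - 20 ≡ 26. → (25, 26)
3P: (25, 26) + (68, 20). λ = (20 - 26)/(68 - 25) ≡ 65/43 mod 71. 43⁻¹ ≡ 38 (mod 71), so λ ≡ 56.
  x = λ² - 25 - 68 = 3136 - 93 ≡ 61; y = λ·(25 - 61) - 26 ≡ 17. → (61, 17)
4P: (61, 17) + (68, 20). λ = (20 - 17)/(68 - 61) ≡ 3/7 mod 71. 7⁻¹ ≡ 61 (mod 71) since 7·61 = 427 ≡ 1, so λ ≡ 41.
  x = λ² - 61 - 68 = 1681 - 129 ≡ 61; y = λ·(61 - 61) - 17 ≡ 54. → (61, 54)
5P: (61, 54) + (68, 20). λ = (20 - 54)/(68 - 61) ≡ 37/7 mod 71. 7⁻¹ ≡ 61 (mod 71) since 7·61 = 427 ≡ 1, so λ ≡ 56.
  x = λ² - 61 - 68 = 3136 - 129 ≡ 25; y = λ·(61 - 25) - 54 ≡ 45. → (25, 45)
6P: (25, 45) + (68, 20). λ = (20 - 45)/(68 - 25) ≡ 46/43 mod 71. 43⁻¹ ≡ 38 (mod 71), so λ ≡ 44.
  x = λ² - 25 - 68 = 1936 - 93 ≡ 68; y = λ·(25 - 68) - 45 ≡ 51. → (68, 51)
7P: (68, 51) + (68, 20): same x and y₁ ≡ -y₂, so the sum is 𝒪.
7P = 𝒪, so the order is 7.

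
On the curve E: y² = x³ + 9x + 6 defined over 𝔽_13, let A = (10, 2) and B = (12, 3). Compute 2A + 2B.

First 2A:
Repeated addition: build up to 2A.
2A: tangent at (10, 2): λ = (3·10² + 9)/(2·2) ≡ 10/4. 4⁻¹ ≡ 10 (mod 13) since 4·10 = 40 ≡ 1, so λ ≡ 10·10 ≡ 9.
  x = λ² - 10 - 10 = 81 - 20 ≡ 9; y = λ·(10 - 9) - 2 ≡ 7. → (9, 7)
2A = (9, 7).
Next 2B:
Repeated addition: build up to 2B.
2B: tangent at (12, 3): λ = (3·12² + 9)/(2·3) ≡ 12/6. 6⁻¹ ≡ 11 (mod 13), so λ ≡ 12·11 ≡ 2.
  x = λ² - 12 - 12 = 4 - 24 ≡ 6; y = λ·(12 - 6) - 3 ≡ 9. → (6, 9)
2B = (6, 9).
Finally 2A + 2B:
(9, 7) + (6, 9). λ = (9 - 7)/(6 - 9) ≡ 2/10 mod 13. 10⁻¹ ≡ 4 (mod 13), so λ ≡ 8.
  x = λ² - 9 - 6 = 64 - 15 ≡ 10; y = λ·(9 - 10) - 7 ≡ 11. → (10, 11)

(10, 11)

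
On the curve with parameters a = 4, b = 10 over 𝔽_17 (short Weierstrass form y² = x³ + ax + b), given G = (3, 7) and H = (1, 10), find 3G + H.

First 3G:
Repeated addition: build up to 3G.
2G: tangent at (3, 7): λ = (3·3² + 4)/(2·7) ≡ 14/14. 14⁻¹ ≡ 11 (mod 17) since 14·11 = 154 ≡ 1, so λ ≡ 14·11 ≡ 1.
  x = λ² - 3 - 3 = 1 - 6 ≡ 12; y = λ·(3 - 12) - 7 ≡ 1. → (12, 1)
3G: (12, 1) + (3, 7). λ = (7 - 1)/(3 - 12) ≡ 6/8 mod 17. 8⁻¹ ≡ 15 (mod 17) since 8·15 = 120 ≡ 1, so λ ≡ 5.
  x = λ² - 12 - 3 = 25 - 15 ≡ 10; y = λ·(12 - 10) - 1 ≡ 9. → (10, 9)
3G = (10, 9).
Finally 3G + H:
(10, 9) + (1, 10). λ = (10 - 9)/(1 - 10) ≡ 1/8 mod 17. 8⁻¹ ≡ 15 (mod 17) since 8·15 = 120 ≡ 1, so λ ≡ 15.
  x = λ² - 10 - 1 = 225 - 11 ≡ 10; y = λ·(10 - 10) - 9 ≡ 8. → (10, 8)

(10, 8)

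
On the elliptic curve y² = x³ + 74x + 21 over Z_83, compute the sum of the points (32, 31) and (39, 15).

(24, 10)

(32, 31) + (39, 15). λ = (15 - 31)/(39 - 32) ≡ 67/7 mod 83. 7⁻¹ ≡ 12 (mod 83) since 7·12 = 84 ≡ 1, so λ ≡ 57.
  x = λ² - 32 - 39 = 3249 - 71 ≡ 24; y = λ·(32 - 24) - 31 ≡ 10. → (24, 10)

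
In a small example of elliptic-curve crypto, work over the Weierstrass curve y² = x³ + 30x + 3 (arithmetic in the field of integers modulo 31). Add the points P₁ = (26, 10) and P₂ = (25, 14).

(27, 25)

(26, 10) + (25, 14). λ = (14 - 10)/(25 - 26) ≡ 4/30 mod 31. 30⁻¹ ≡ 30 (mod 31), so λ ≡ 27.
  x = λ² - 26 - 25 = 729 - 51 ≡ 27; y = λ·(26 - 27) - 10 ≡ 25. → (27, 25)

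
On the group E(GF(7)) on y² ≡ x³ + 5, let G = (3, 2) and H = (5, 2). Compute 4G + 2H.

(3, 2)

First 4G:
Repeated addition: build up to 4G.
2G: tangent at (3, 2): λ = (3·3² + 0)/(2·2) ≡ 6/4. 4⁻¹ ≡ 2 (mod 7), so λ ≡ 6·2 ≡ 5.
  x = λ² - 3 - 3 = 25 - 6 ≡ 5; y = λ·(3 - 5) - 2 ≡ 2. → (5, 2)
3G: (5, 2) + (3, 2). λ = (2 - 2)/(3 - 5) ≡ 0/5 mod 7. 5⁻¹ ≡ 3 (mod 7) since 5·3 = 15 ≡ 1, so λ ≡ 0.
  x = λ² - 5 - 3 = 0 - 8 ≡ 6; y = λ·(5 - 6) - 2 ≡ 5. → (6, 5)
4G: (6, 5) + (3, 2). λ = (2 - 5)/(3 - 6) ≡ 4/4 mod 7. 4⁻¹ ≡ 2 (mod 7), so λ ≡ 1.
  x = λ² - 6 - 3 = 1 - 9 ≡ 6; y = λ·(6 - 6) - 5 ≡ 2. → (6, 2)
4G = (6, 2).
Next 2H:
Repeated addition: build up to 2H.
2H: tangent at (5, 2): λ = (3·5² + 0)/(2·2) ≡ 5/4. 4⁻¹ ≡ 2 (mod 7), so λ ≡ 5·2 ≡ 3.
  x = λ² - 5 - 5 = 9 - 10 ≡ 6; y = λ·(5 - 6) - 2 ≡ 2. → (6, 2)
2H = (6, 2).
Finally 4G + 2H:
tangent at (6, 2): λ = (3·6² + 0)/(2·2) ≡ 3/4. 4⁻¹ ≡ 2 (mod 7), so λ ≡ 3·2 ≡ 6.
  x = λ² - 6 - 6 = 36 - 12 ≡ 3; y = λ·(6 - 3) - 2 ≡ 2. → (3, 2)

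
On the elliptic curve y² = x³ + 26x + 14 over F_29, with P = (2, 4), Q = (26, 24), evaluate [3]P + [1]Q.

(11, 6)

First 3P:
Repeated addition: build up to 3P.
2P: tangent at (2, 4): λ = (3·2² + 26)/(2·4) ≡ 9/8. 8⁻¹ ≡ 11 (mod 29), so λ ≡ 9·11 ≡ 12.
  x = λ² - 2 - 2 = 144 - 4 ≡ 24; y = λ·(2 - 24) - 4 ≡ 22. → (24, 22)
3P: (24, 22) + (2, 4). λ = (4 - 22)/(2 - 24) ≡ 11/7 mod 29. 7⁻¹ ≡ 25 (mod 29) since 7·25 = 175 ≡ 1, so λ ≡ 14.
  x = λ² - 24 - 2 = 196 - 26 ≡ 25; y = λ·(24 - 25) - 22 ≡ 22. → (25, 22)
3P = (25, 22).
Finally 3P + Q:
(25, 22) + (26, 24). λ = (24 - 22)/(26 - 25) ≡ 2/1 mod 29. 1⁻¹ ≡ 1 (mod 29) since 1·1 = 1 ≡ 1, so λ ≡ 2.
  x = λ² - 25 - 26 = 4 - 51 ≡ 11; y = λ·(25 - 11) - 22 ≡ 6. → (11, 6)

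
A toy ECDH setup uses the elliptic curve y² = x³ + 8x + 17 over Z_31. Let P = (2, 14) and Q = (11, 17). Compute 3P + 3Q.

First 3P:
Repeated addition: build up to 3P.
2P: tangent at (2, 14): λ = (3·2² + 8)/(2·14) ≡ 20/28. 28⁻¹ ≡ 10 (mod 31) since 28·10 = 280 ≡ 1, so λ ≡ 20·10 ≡ 14.
  x = λ² - 2 - 2 = 196 - 4 ≡ 6; y = λ·(2 - 6) - 14 ≡ 23. → (6, 23)
3P: (6, 23) + (2, 14). λ = (14 - 23)/(2 - 6) ≡ 22/27 mod 31. 27⁻¹ ≡ 23 (mod 31), so λ ≡ 10.
  x = λ² - 6 - 2 = 100 - 8 ≡ 30; y = λ·(6 - 30) - 23 ≡ 16. → (30, 16)
3P = (30, 16).
Next 3Q:
Repeated addition: build up to 3Q.
2Q: tangent at (11, 17): λ = (3·11² + 8)/(2·17) ≡ 30/3. 3⁻¹ ≡ 21 (mod 31), so λ ≡ 30·21 ≡ 10.
  x = λ² - 11 - 11 = 100 - 22 ≡ 16; y = λ·(11 - 16) - 17 ≡ 26. → (16, 26)
3Q: (16, 26) + (11, 17). λ = (17 - 26)/(11 - 16) ≡ 22/26 mod 31. 26⁻¹ ≡ 6 (mod 31), so λ ≡ 8.
  x = λ² - 16 - 11 = 64 - 27 ≡ 6; y = λ·(16 - 6) - 26 ≡ 23. → (6, 23)
3Q = (6, 23).
Finally 3P + 3Q:
(30, 16) + (6, 23). λ = (23 - 16)/(6 - 30) ≡ 7/7 mod 31. 7⁻¹ ≡ 9 (mod 31), so λ ≡ 1.
  x = λ² - 30 - 6 = 1 - 36 ≡ 27; y = λ·(30 - 27) - 16 ≡ 18. → (27, 18)

(27, 18)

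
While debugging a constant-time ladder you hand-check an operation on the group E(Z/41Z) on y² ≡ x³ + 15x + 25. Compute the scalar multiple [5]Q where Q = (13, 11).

(30, 13)

Repeated addition: build up to 5Q.
2Q: tangent at (13, 11): λ = (3·13² + 15)/(2·11) ≡ 30/22. 22⁻¹ ≡ 28 (mod 41), so λ ≡ 30·28 ≡ 20.
  x = λ² - 13 - 13 = 400 - 26 ≡ 5; y = λ·(13 - 5) - 11 ≡ 26. → (5, 26)
3Q: (5, 26) + (13, 11). λ = (11 - 26)/(13 - 5) ≡ 26/8 mod 41. 8⁻¹ ≡ 36 (mod 41) since 8·36 = 288 ≡ 1, so λ ≡ 34.
  x = λ² - 5 - 13 = 1156 - 18 ≡ 31; y = λ·(5 - 31) - 26 ≡ 33. → (31, 33)
4Q: (31, 33) + (13, 11). λ = (11 - 33)/(13 - 31) ≡ 19/23 mod 41. 23⁻¹ ≡ 25 (mod 41) since 23·25 = 575 ≡ 1, so λ ≡ 24.
  x = λ² - 31 - 13 = 576 - 44 ≡ 40; y = λ·(31 - 40) - 33 ≡ 38. → (40, 38)
5Q: (40, 38) + (13, 11). λ = (11 - 38)/(13 - 40) ≡ 14/14 mod 41. 14⁻¹ ≡ 3 (mod 41), so λ ≡ 1.
  x = λ² - 40 - 13 = 1 - 53 ≡ 30; y = λ·(40 - 30) - 38 ≡ 13. → (30, 13)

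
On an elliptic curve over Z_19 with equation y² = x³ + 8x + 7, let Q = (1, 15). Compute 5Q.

(12, 11)

Double-and-add on 5 = (101)₂. Start with Q = (1, 15) for the leading 1-bit.
double: tangent at (1, 15): λ = (3·1² + 8)/(2·15) ≡ 11/11. 11⁻¹ ≡ 7 (mod 19), so λ ≡ 11·7 ≡ 1.
  x = λ² - 1 - 1 = 1 - 2 ≡ 18; y = λ·(1 - 18) - 15 ≡ 6. → (18, 6)
double: tangent at (18, 6): λ = (3·18² + 8)/(2·6) ≡ 11/12. 12⁻¹ ≡ 8 (mod 19) since 12·8 = 96 ≡ 1, so λ ≡ 11·8 ≡ 12.
  x = λ² - 18 - 18 = 144 - 36 ≡ 13; y = λ·(18 - 13) - 6 ≡ 16. → (13, 16)
add Q: (13, 16) + (1, 15). λ = (15 - 16)/(1 - 13) ≡ 18/7 mod 19. 7⁻¹ ≡ 11 (mod 19) since 7·11 = 77 ≡ 1, so λ ≡ 8.
  x = λ² - 13 - 1 = 64 - 14 ≡ 12; y = λ·(13 - 12) - 16 ≡ 11. → (12, 11)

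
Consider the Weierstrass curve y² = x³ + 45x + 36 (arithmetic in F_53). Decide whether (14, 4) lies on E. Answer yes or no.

y² = 4² ≡ 16; x³ + 45x + 36 = 3410 ≡ 18 (mod 53). 16 ≠ 18.

no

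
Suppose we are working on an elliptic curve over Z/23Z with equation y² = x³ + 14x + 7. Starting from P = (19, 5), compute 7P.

Repeated addition: build up to 7P.
2P: tangent at (19, 5): λ = (3·19² + 14)/(2·5) ≡ 16/10. 10⁻¹ ≡ 7 (mod 23), so λ ≡ 16·7 ≡ 20.
  x = λ² - 19 - 19 = 400 - 38 ≡ 17; y = λ·(19 - 17) - 5 ≡ 12. → (17, 12)
3P: (17, 12) + (19, 5). λ = (5 - 12)/(19 - 17) ≡ 16/2 mod 23. 2⁻¹ ≡ 12 (mod 23) since 2·12 = 24 ≡ 1, so λ ≡ 8.
  x = λ² - 17 - 19 = 64 - 36 ≡ 5; y = λ·(17 - 5) - 12 ≡ 15. → (5, 15)
4P: (5, 15) + (19, 5). λ = (5 - 15)/(19 - 5) ≡ 13/14 mod 23. 14⁻¹ ≡ 5 (mod 23) since 14·5 = 70 ≡ 1, so λ ≡ 19.
  x = λ² - 5 - 19 = 361 - 24 ≡ 15; y = λ·(5 - 15) - 15 ≡ 2. → (15, 2)
5P: (15, 2) + (19, 5). λ = (5 - 2)/(19 - 15) ≡ 3/4 mod 23. 4⁻¹ ≡ 6 (mod 23) since 4·6 = 24 ≡ 1, so λ ≡ 18.
  x = λ² - 15 - 19 = 324 - 34 ≡ 14; y = λ·(15 - 14) - 2 ≡ 16. → (14, 16)
6P: (14, 16) + (19, 5). λ = (5 - 16)/(19 - 14) ≡ 12/5 mod 23. 5⁻¹ ≡ 14 (mod 23), so λ ≡ 7.
  x = λ² - 14 - 19 = 49 - 33 ≡ 16; y = λ·(14 - 16) - 16 ≡ 16. → (16, 16)
7P: (16, 16) + (19, 5). λ = (5 - 16)/(19 - 16) ≡ 12/3 mod 23. 3⁻¹ ≡ 8 (mod 23), so λ ≡ 4.
  x = λ² - 16 - 19 = 16 - 35 ≡ 4; y = λ·(16 - 4) - 16 ≡ 9. → (4, 9)

(4, 9)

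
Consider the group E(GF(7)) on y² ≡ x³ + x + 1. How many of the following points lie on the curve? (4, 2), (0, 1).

(4, 2): 2² ≡ 4, rhs ≡ 6 → off.
(0, 1): 1² ≡ 1, rhs ≡ 1 → on.

1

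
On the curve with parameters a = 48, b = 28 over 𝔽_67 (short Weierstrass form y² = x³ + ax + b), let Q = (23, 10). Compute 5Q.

(63, 43)

Double-and-add on 5 = (101)₂. Start with Q = (23, 10) for the leading 1-bit.
double: tangent at (23, 10): λ = (3·23² + 48)/(2·10) ≡ 27/20. 20⁻¹ ≡ 57 (mod 67) since 20·57 = 1140 ≡ 1, so λ ≡ 27·57 ≡ 65.
  x = λ² - 23 - 23 = 4225 - 46 ≡ 25; y = λ·(23 - 25) - 10 ≡ 61. → (25, 61)
double: tangent at (25, 61): λ = (3·25² + 48)/(2·61) ≡ 47/55. 55⁻¹ ≡ 39 (mod 67), so λ ≡ 47·39 ≡ 24.
  x = λ² - 25 - 25 = 576 - 50 ≡ 57; y = λ·(25 - 57) - 61 ≡ 42. → (57, 42)
add Q: (57, 42) + (23, 10). λ = (10 - 42)/(23 - 57) ≡ 35/33 mod 67. 33⁻¹ ≡ 65 (mod 67) since 33·65 = 2145 ≡ 1, so λ ≡ 64.
  x = λ² - 57 - 23 = 4096 - 80 ≡ 63; y = λ·(57 - 63) - 42 ≡ 43. → (63, 43)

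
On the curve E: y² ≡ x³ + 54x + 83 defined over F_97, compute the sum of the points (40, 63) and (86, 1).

(40, 63) + (86, 1). λ = (1 - 63)/(86 - 40) ≡ 35/46 mod 97. 46⁻¹ ≡ 19 (mod 97), so λ ≡ 83.
  x = λ² - 40 - 86 = 6889 - 126 ≡ 70; y = λ·(40 - 70) - 63 ≡ 66. → (70, 66)

(70, 66)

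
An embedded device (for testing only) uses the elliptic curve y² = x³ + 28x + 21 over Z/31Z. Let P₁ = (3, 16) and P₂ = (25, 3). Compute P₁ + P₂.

(3, 16) + (25, 3). λ = (3 - 16)/(25 - 3) ≡ 18/22 mod 31. 22⁻¹ ≡ 24 (mod 31) since 22·24 = 528 ≡ 1, so λ ≡ 29.
  x = λ² - 3 - 25 = 841 - 28 ≡ 7; y = λ·(3 - 7) - 16 ≡ 23. → (7, 23)

(7, 23)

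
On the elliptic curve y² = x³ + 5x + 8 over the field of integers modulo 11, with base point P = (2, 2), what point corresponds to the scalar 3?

Repeated addition: build up to 3P.
2P: tangent at (2, 2): λ = (3·2² + 5)/(2·2) ≡ 6/4. 4⁻¹ ≡ 3 (mod 11) since 4·3 = 12 ≡ 1, so λ ≡ 6·3 ≡ 7.
  x = λ² - 2 - 2 = 49 - 4 ≡ 1; y = λ·(2 - 1) - 2 ≡ 5. → (1, 5)
3P: (1, 5) + (2, 2). λ = (2 - 5)/(2 - 1) ≡ 8/1 mod 11. 1⁻¹ ≡ 1 (mod 11) since 1·1 = 1 ≡ 1, so λ ≡ 8.
  x = λ² - 1 - 2 = 64 - 3 ≡ 6; y = λ·(1 - 6) - 5 ≡ 10. → (6, 10)

(6, 10)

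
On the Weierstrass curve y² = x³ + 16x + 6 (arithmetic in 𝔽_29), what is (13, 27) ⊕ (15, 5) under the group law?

(6, 12)

(13, 27) + (15, 5). λ = (5 - 27)/(15 - 13) ≡ 7/2 mod 29. 2⁻¹ ≡ 15 (mod 29) since 2·15 = 30 ≡ 1, so λ ≡ 18.
  x = λ² - 13 - 15 = 324 - 28 ≡ 6; y = λ·(13 - 6) - 27 ≡ 12. → (6, 12)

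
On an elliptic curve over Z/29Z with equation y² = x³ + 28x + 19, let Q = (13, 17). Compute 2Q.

(26, 13)

tangent at (13, 17): λ = (3·13² + 28)/(2·17) ≡ 13/5. 5⁻¹ ≡ 6 (mod 29), so λ ≡ 13·6 ≡ 20.
  x = λ² - 13 - 13 = 400 - 26 ≡ 26; y = λ·(13 - 26) - 17 ≡ 13. → (26, 13)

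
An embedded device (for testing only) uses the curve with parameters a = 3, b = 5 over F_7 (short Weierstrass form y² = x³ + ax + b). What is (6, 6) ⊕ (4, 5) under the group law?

(6, 1)

(6, 6) + (4, 5). λ = (5 - 6)/(4 - 6) ≡ 6/5 mod 7. 5⁻¹ ≡ 3 (mod 7) since 5·3 = 15 ≡ 1, so λ ≡ 4.
  x = λ² - 6 - 4 = 16 - 10 ≡ 6; y = λ·(6 - 6) - 6 ≡ 1. → (6, 1)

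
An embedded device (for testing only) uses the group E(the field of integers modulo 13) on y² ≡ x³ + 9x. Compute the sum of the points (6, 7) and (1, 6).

(5, 1)

(6, 7) + (1, 6). λ = (6 - 7)/(1 - 6) ≡ 12/8 mod 13. 8⁻¹ ≡ 5 (mod 13) since 8·5 = 40 ≡ 1, so λ ≡ 8.
  x = λ² - 6 - 1 = 64 - 7 ≡ 5; y = λ·(6 - 5) - 7 ≡ 1. → (5, 1)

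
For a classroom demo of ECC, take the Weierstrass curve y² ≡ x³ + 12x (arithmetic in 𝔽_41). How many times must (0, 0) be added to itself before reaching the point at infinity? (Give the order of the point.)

2

2P: (0, 0) + (0, 0): same x and y₁ ≡ -y₂, so the sum is the point at infinity.
2P = the point at infinity, so the order is 2.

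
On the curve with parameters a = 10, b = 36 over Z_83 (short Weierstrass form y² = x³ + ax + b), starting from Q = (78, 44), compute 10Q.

Double-and-add on 10 = (1010)₂. Start with Q = (78, 44) for the leading 1-bit.
double: tangent at (78, 44): λ = (3·78² + 10)/(2·44) ≡ 2/5. 5⁻¹ ≡ 50 (mod 83) since 5·50 = 250 ≡ 1, so λ ≡ 2·50 ≡ 17.
  x = λ² - 78 - 78 = 289 - 156 ≡ 50; y = λ·(78 - 50) - 44 ≡ 17. → (50, 17)
double: tangent at (50, 17): λ = (3·50² + 10)/(2·17) ≡ 40/34. 34⁻¹ ≡ 22 (mod 83) since 34·22 = 748 ≡ 1, so λ ≡ 40·22 ≡ 50.
  x = λ² - 50 - 50 = 2500 - 100 ≡ 76; y = λ·(50 - 76) - 17 ≡ 11. → (76, 11)
add Q: (76, 11) + (78, 44). λ = (44 - 11)/(78 - 76) ≡ 33/2 mod 83. 2⁻¹ ≡ 42 (mod 83), so λ ≡ 58.
  x = λ² - 76 - 78 = 3364 - 154 ≡ 56; y = λ·(76 - 56) - 11 ≡ 70. → (56, 70)
double: tangent at (56, 70): λ = (3·56² + 10)/(2·70) ≡ 39/57. 57⁻¹ ≡ 67 (mod 83), so λ ≡ 39·67 ≡ 40.
  x = λ² - 56 - 56 = 1600 - 112 ≡ 77; y = λ·(56 - 77) - 70 ≡ 3. → (77, 3)

(77, 3)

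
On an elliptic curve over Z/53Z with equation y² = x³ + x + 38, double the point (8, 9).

(0, 12)

tangent at (8, 9): λ = (3·8² + 1)/(2·9) ≡ 34/18. 18⁻¹ ≡ 3 (mod 53), so λ ≡ 34·3 ≡ 49.
  x = λ² - 8 - 8 = 2401 - 16 ≡ 0; y = λ·(8 - 0) - 9 ≡ 12. → (0, 12)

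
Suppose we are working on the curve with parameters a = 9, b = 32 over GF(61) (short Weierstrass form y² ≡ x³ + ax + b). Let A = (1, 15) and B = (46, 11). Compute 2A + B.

(38, 38)

First 2A:
Repeated addition: build up to 2A.
2A: tangent at (1, 15): λ = (3·1² + 9)/(2·15) ≡ 12/30. 30⁻¹ ≡ 59 (mod 61), so λ ≡ 12·59 ≡ 37.
  x = λ² - 1 - 1 = 1369 - 2 ≡ 25; y = λ·(1 - 25) - 15 ≡ 12. → (25, 12)
2A = (25, 12).
Finally 2A + B:
(25, 12) + (46, 11). λ = (11 - 12)/(46 - 25) ≡ 60/21 mod 61. 21⁻¹ ≡ 32 (mod 61), so λ ≡ 29.
  x = λ² - 25 - 46 = 841 - 71 ≡ 38; y = λ·(25 - 38) - 12 ≡ 38. → (38, 38)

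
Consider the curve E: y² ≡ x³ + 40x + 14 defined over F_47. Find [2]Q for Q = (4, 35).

tangent at (4, 35): λ = (3·4² + 40)/(2·35) ≡ 41/23. 23⁻¹ ≡ 45 (mod 47) since 23·45 = 1035 ≡ 1, so λ ≡ 41·45 ≡ 12.
  x = λ² - 4 - 4 = 144 - 8 ≡ 42; y = λ·(4 - 42) - 35 ≡ 26. → (42, 26)

(42, 26)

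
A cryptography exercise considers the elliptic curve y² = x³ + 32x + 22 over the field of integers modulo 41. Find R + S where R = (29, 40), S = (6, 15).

(24, 10)

(29, 40) + (6, 15). λ = (15 - 40)/(6 - 29) ≡ 16/18 mod 41. 18⁻¹ ≡ 16 (mod 41) since 18·16 = 288 ≡ 1, so λ ≡ 10.
  x = λ² - 29 - 6 = 100 - 35 ≡ 24; y = λ·(29 - 24) - 40 ≡ 10. → (24, 10)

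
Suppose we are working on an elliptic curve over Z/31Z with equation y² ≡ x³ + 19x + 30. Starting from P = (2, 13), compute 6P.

Repeated addition: build up to 6P.
2P: tangent at (2, 13): λ = (3·2² + 19)/(2·13) ≡ 0/26. 26⁻¹ ≡ 6 (mod 31) since 26·6 = 156 ≡ 1, so λ ≡ 0·6 ≡ 0.
  x = λ² - 2 - 2 = 0 - 4 ≡ 27; y = λ·(2 - 27) - 13 ≡ 18. → (27, 18)
3P: (27, 18) + (2, 13). λ = (13 - 18)/(2 - 27) ≡ 26/6 mod 31. 6⁻¹ ≡ 26 (mod 31), so λ ≡ 25.
  x = λ² - 27 - 2 = 625 - 29 ≡ 7; y = λ·(27 - 7) - 18 ≡ 17. → (7, 17)
4P: (7, 17) + (2, 13). λ = (13 - 17)/(2 - 7) ≡ 27/26 mod 31. 26⁻¹ ≡ 6 (mod 31), so λ ≡ 7.
  x = λ² - 7 - 2 = 49 - 9 ≡ 9; y = λ·(7 - 9) - 17 ≡ 0. → (9, 0)
5P: (9, 0) + (2, 13). λ = (13 - 0)/(2 - 9) ≡ 13/24 mod 31. 24⁻¹ ≡ 22 (mod 31) since 24·22 = 528 ≡ 1, so λ ≡ 7.
  x = λ² - 9 - 2 = 49 - 11 ≡ 7; y = λ·(9 - 7) - 0 ≡ 14. → (7, 14)
6P: (7, 14) + (2, 13). λ = (13 - 14)/(2 - 7) ≡ 30/26 mod 31. 26⁻¹ ≡ 6 (mod 31), so λ ≡ 25.
  x = λ² - 7 - 2 = 625 - 9 ≡ 27; y = λ·(7 - 27) - 14 ≡ 13. → (27, 13)

(27, 13)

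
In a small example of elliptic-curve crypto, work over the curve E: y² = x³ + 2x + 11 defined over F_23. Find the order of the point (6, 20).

10

2P: tangent at (6, 20): λ = (3·6² + 2)/(2·20) ≡ 18/17. 17⁻¹ ≡ 19 (mod 23), so λ ≡ 18·19 ≡ 20.
  x = λ² - 6 - 6 = 400 - 12 ≡ 20; y = λ·(6 - 20) - 20 ≡ 22. → (20, 22)
3P: (20, 22) + (6, 20). λ = (20 - 22)/(6 - 20) ≡ 21/9 mod 23. 9⁻¹ ≡ 18 (mod 23), so λ ≡ 10.
  x = λ² - 20 - 6 = 100 - 26 ≡ 5; y = λ·(20 - 5) - 22 ≡ 13. → (5, 13)
4P: (5, 13) + (6, 20). λ = (20 - 13)/(6 - 5) ≡ 7/1 mod 23. 1⁻¹ ≡ 1 (mod 23) since 1·1 = 1 ≡ 1, so λ ≡ 7.
  x = λ² - 5 - 6 = 49 - 11 ≡ 15; y = λ·(5 - 15) - 13 ≡ 9. → (15, 9)
5P: (15, 9) + (6, 20). λ = (20 - 9)/(6 - 15) ≡ 11/14 mod 23. 14⁻¹ ≡ 5 (mod 23), so λ ≡ 9.
  x = λ² - 15 - 6 = 81 - 21 ≡ 14; y = λ·(15 - 14) - 9 ≡ 0. → (14, 0)
6P: (14, 0) + (6, 20). λ = (20 - 0)/(6 - 14) ≡ 20/15 mod 23. 15⁻¹ ≡ 20 (mod 23) since 15·20 = 300 ≡ 1, so λ ≡ 9.
  x = λ² - 14 - 6 = 81 - 20 ≡ 15; y = λ·(14 - 15) - 0 ≡ 14. → (15, 14)
7P: (15, 14) + (6, 20). λ = (20 - 14)/(6 - 15) ≡ 6/14 mod 23. 14⁻¹ ≡ 5 (mod 23), so λ ≡ 7.
  x = λ² - 15 - 6 = 49 - 21 ≡ 5; y = λ·(15 - 5) - 14 ≡ 10. → (5, 10)
8P: (5, 10) + (6, 20). λ = (20 - 10)/(6 - 5) ≡ 10/1 mod 23. 1⁻¹ ≡ 1 (mod 23) since 1·1 = 1 ≡ 1, so λ ≡ 10.
  x = λ² - 5 - 6 = 100 - 11 ≡ 20; y = λ·(5 - 20) - 10 ≡ 1. → (20, 1)
9P: (20, 1) + (6, 20). λ = (20 - 1)/(6 - 20) ≡ 19/9 mod 23. 9⁻¹ ≡ 18 (mod 23), so λ ≡ 20.
  x = λ² - 20 - 6 = 400 - 26 ≡ 6; y = λ·(20 - 6) - 1 ≡ 3. → (6, 3)
10P: (6, 3) + (6, 20): same x and y₁ ≡ -y₂, so the sum is ∞.
10P = ∞, so the order is 10.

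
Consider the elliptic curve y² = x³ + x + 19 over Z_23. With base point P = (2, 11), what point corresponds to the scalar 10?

(11, 21)

Double-and-add on 10 = (1010)₂. Start with P = (2, 11) for the leading 1-bit.
double: tangent at (2, 11): λ = (3·2² + 1)/(2·11) ≡ 13/22. 22⁻¹ ≡ 22 (mod 23), so λ ≡ 13·22 ≡ 10.
  x = λ² - 2 - 2 = 100 - 4 ≡ 4; y = λ·(2 - 4) - 11 ≡ 15. → (4, 15)
double: tangent at (4, 15): λ = (3·4² + 1)/(2·15) ≡ 3/7. 7⁻¹ ≡ 10 (mod 23), so λ ≡ 3·10 ≡ 7.
  x = λ² - 4 - 4 = 49 - 8 ≡ 18; y = λ·(4 - 18) - 15 ≡ 2. → (18, 2)
add P: (18, 2) + (2, 11). λ = (11 - 2)/(2 - 18) ≡ 9/7 mod 23. 7⁻¹ ≡ 10 (mod 23) since 7·10 = 70 ≡ 1, so λ ≡ 21.
  x = λ² - 18 - 2 = 441 - 20 ≡ 7; y = λ·(18 - 7) - 2 ≡ 22. → (7, 22)
double: tangent at (7, 22): λ = (3·7² + 1)/(2·22) ≡ 10/21. 21⁻¹ ≡ 11 (mod 23), so λ ≡ 10·11 ≡ 18.
  x = λ² - 7 - 7 = 324 - 14 ≡ 11; y = λ·(7 - 11) - 22 ≡ 21. → (11, 21)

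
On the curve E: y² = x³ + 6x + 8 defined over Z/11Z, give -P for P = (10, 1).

(10, 10)

-(10, 1) = (10, -1 mod 11) = (10, 10).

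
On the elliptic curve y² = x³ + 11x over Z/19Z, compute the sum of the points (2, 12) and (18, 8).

(2, 12) + (18, 8). λ = (8 - 12)/(18 - 2) ≡ 15/16 mod 19. 16⁻¹ ≡ 6 (mod 19) since 16·6 = 96 ≡ 1, so λ ≡ 14.
  x = λ² - 2 - 18 = 196 - 20 ≡ 5; y = λ·(2 - 5) - 12 ≡ 3. → (5, 3)

(5, 3)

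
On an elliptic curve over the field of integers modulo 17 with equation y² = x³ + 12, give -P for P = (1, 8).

-(1, 8) = (1, -8 mod 17) = (1, 9).

(1, 9)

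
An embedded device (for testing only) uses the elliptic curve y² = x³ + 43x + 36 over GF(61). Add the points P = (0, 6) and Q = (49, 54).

(28, 45)

(0, 6) + (49, 54). λ = (54 - 6)/(49 - 0) ≡ 48/49 mod 61. 49⁻¹ ≡ 5 (mod 61) since 49·5 = 245 ≡ 1, so λ ≡ 57.
  x = λ² - 0 - 49 = 3249 - 49 ≡ 28; y = λ·(0 - 28) - 6 ≡ 45. → (28, 45)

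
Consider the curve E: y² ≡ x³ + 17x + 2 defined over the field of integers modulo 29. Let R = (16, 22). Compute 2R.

(13, 19)

tangent at (16, 22): λ = (3·16² + 17)/(2·22) ≡ 2/15. 15⁻¹ ≡ 2 (mod 29), so λ ≡ 2·2 ≡ 4.
  x = λ² - 16 - 16 = 16 - 32 ≡ 13; y = λ·(16 - 13) - 22 ≡ 19. → (13, 19)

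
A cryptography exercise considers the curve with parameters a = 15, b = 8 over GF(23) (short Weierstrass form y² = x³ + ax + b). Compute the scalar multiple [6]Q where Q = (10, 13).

(14, 15)

Repeated addition: build up to 6Q.
2Q: tangent at (10, 13): λ = (3·10² + 15)/(2·13) ≡ 16/3. 3⁻¹ ≡ 8 (mod 23), so λ ≡ 16·8 ≡ 13.
  x = λ² - 10 - 10 = 169 - 20 ≡ 11; y = λ·(10 - 11) - 13 ≡ 20. → (11, 20)
3Q: (11, 20) + (10, 13). λ = (13 - 20)/(10 - 11) ≡ 16/22 mod 23. 22⁻¹ ≡ 22 (mod 23), so λ ≡ 7.
  x = λ² - 11 - 10 = 49 - 21 ≡ 5; y = λ·(11 - 5) - 20 ≡ 22. → (5, 22)
4Q: (5, 22) + (10, 13). λ = (13 - 22)/(10 - 5) ≡ 14/5 mod 23. 5⁻¹ ≡ 14 (mod 23) since 5·14 = 70 ≡ 1, so λ ≡ 12.
  x = λ² - 5 - 10 = 144 - 15 ≡ 14; y = λ·(5 - 14) - 22 ≡ 8. → (14, 8)
5Q: (14, 8) + (10, 13). λ = (13 - 8)/(10 - 14) ≡ 5/19 mod 23. 19⁻¹ ≡ 17 (mod 23) since 19·17 = 323 ≡ 1, so λ ≡ 16.
  x = λ² - 14 - 10 = 256 - 24 ≡ 2; y = λ·(14 - 2) - 8 ≡ 0. → (2, 0)
6Q: (2, 0) + (10, 13). λ = (13 - 0)/(10 - 2) ≡ 13/8 mod 23. 8⁻¹ ≡ 3 (mod 23), so λ ≡ 16.
  x = λ² - 2 - 10 = 256 - 12 ≡ 14; y = λ·(2 - 14) - 0 ≡ 15. → (14, 15)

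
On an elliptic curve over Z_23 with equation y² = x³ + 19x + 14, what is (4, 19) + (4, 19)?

(5, 21)

tangent at (4, 19): λ = (3·4² + 19)/(2·19) ≡ 21/15. 15⁻¹ ≡ 20 (mod 23) since 15·20 = 300 ≡ 1, so λ ≡ 21·20 ≡ 6.
  x = λ² - 4 - 4 = 36 - 8 ≡ 5; y = λ·(4 - 5) - 19 ≡ 21. → (5, 21)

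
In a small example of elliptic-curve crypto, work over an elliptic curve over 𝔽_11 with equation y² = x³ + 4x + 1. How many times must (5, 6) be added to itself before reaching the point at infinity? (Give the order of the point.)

2P: tangent at (5, 6): λ = (3·5² + 4)/(2·6) ≡ 2/1. 1⁻¹ ≡ 1 (mod 11) since 1·1 = 1 ≡ 1, so λ ≡ 2·1 ≡ 2.
  x = λ² - 5 - 5 = 4 - 10 ≡ 5; y = λ·(5 - 5) - 6 ≡ 5. → (5, 5)
3P: (5, 5) + (5, 6): same x and y₁ ≡ -y₂, so the sum is the point at infinity.
3P = the point at infinity, so the order is 3.

3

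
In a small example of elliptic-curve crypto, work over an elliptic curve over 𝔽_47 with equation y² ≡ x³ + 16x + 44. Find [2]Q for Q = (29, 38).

(17, 24)

tangent at (29, 38): λ = (3·29² + 16)/(2·38) ≡ 1/29. 29⁻¹ ≡ 13 (mod 47), so λ ≡ 1·13 ≡ 13.
  x = λ² - 29 - 29 = 169 - 58 ≡ 17; y = λ·(29 - 17) - 38 ≡ 24. → (17, 24)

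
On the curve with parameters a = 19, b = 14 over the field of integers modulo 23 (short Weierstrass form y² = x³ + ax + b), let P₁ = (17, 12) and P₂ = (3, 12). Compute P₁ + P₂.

(3, 11)

(17, 12) + (3, 12). λ = (12 - 12)/(3 - 17) ≡ 0/9 mod 23. 9⁻¹ ≡ 18 (mod 23), so λ ≡ 0.
  x = λ² - 17 - 3 = 0 - 20 ≡ 3; y = λ·(17 - 3) - 12 ≡ 11. → (3, 11)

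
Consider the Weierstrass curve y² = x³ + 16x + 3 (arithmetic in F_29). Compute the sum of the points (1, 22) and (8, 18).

(1, 22) + (8, 18). λ = (18 - 22)/(8 - 1) ≡ 25/7 mod 29. 7⁻¹ ≡ 25 (mod 29) since 7·25 = 175 ≡ 1, so λ ≡ 16.
  x = λ² - 1 - 8 = 256 - 9 ≡ 15; y = λ·(1 - 15) - 22 ≡ 15. → (15, 15)

(15, 15)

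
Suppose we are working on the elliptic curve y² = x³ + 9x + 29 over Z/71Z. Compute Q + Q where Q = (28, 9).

tangent at (28, 9): λ = (3·28² + 9)/(2·9) ≡ 18/18. 18⁻¹ ≡ 4 (mod 71) since 18·4 = 72 ≡ 1, so λ ≡ 18·4 ≡ 1.
  x = λ² - 28 - 28 = 1 - 56 ≡ 16; y = λ·(28 - 16) - 9 ≡ 3. → (16, 3)

(16, 3)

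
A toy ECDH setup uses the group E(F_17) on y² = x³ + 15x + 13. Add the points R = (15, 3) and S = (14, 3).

(15, 3) + (14, 3). λ = (3 - 3)/(14 - 15) ≡ 0/16 mod 17. 16⁻¹ ≡ 16 (mod 17) since 16·16 = 256 ≡ 1, so λ ≡ 0.
  x = λ² - 15 - 14 = 0 - 29 ≡ 5; y = λ·(15 - 5) - 3 ≡ 14. → (5, 14)

(5, 14)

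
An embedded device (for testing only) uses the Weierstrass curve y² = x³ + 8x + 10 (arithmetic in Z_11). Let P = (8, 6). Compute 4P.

(2, 10)

Double-and-add on 4 = (100)₂. Start with P = (8, 6) for the leading 1-bit.
double: tangent at (8, 6): λ = (3·8² + 8)/(2·6) ≡ 2/1. 1⁻¹ ≡ 1 (mod 11) since 1·1 = 1 ≡ 1, so λ ≡ 2·1 ≡ 2.
  x = λ² - 8 - 8 = 4 - 16 ≡ 10; y = λ·(8 - 10) - 6 ≡ 1. → (10, 1)
double: tangent at (10, 1): λ = (3·10² + 8)/(2·1) ≡ 0/2. 2⁻¹ ≡ 6 (mod 11) since 2·6 = 12 ≡ 1, so λ ≡ 0·6 ≡ 0.
  x = λ² - 10 - 10 = 0 - 20 ≡ 2; y = λ·(10 - 2) - 1 ≡ 10. → (2, 10)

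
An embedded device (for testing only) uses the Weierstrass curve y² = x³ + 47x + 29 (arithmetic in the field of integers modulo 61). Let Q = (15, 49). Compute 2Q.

tangent at (15, 49): λ = (3·15² + 47)/(2·49) ≡ 51/37. 37⁻¹ ≡ 33 (mod 61), so λ ≡ 51·33 ≡ 36.
  x = λ² - 15 - 15 = 1296 - 30 ≡ 46; y = λ·(15 - 46) - 49 ≡ 55. → (46, 55)

(46, 55)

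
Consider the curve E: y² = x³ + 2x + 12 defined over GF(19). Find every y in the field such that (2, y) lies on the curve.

9, 10

x³ + 2x + 12 = 24 ≡ 5 (mod 19).
Square roots of 5 mod 19: 9 and 10 (since 9² = 81 ≡ 5).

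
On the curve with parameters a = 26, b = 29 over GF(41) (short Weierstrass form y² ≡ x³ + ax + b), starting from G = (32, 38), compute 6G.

(36, 26)

Repeated addition: build up to 6G.
2G: tangent at (32, 38): λ = (3·32² + 26)/(2·38) ≡ 23/35. 35⁻¹ ≡ 34 (mod 41), so λ ≡ 23·34 ≡ 3.
  x = λ² - 32 - 32 = 9 - 64 ≡ 27; y = λ·(32 - 27) - 38 ≡ 18. → (27, 18)
3G: (27, 18) + (32, 38). λ = (38 - 18)/(32 - 27) ≡ 20/5 mod 41. 5⁻¹ ≡ 33 (mod 41), so λ ≡ 4.
  x = λ² - 27 - 32 = 16 - 59 ≡ 39; y = λ·(27 - 39) - 18 ≡ 16. → (39, 16)
4G: (39, 16) + (32, 38). λ = (38 - 16)/(32 - 39) ≡ 22/34 mod 41. 34⁻¹ ≡ 35 (mod 41), so λ ≡ 32.
  x = λ² - 39 - 32 = 1024 - 71 ≡ 10; y = λ·(39 - 10) - 16 ≡ 10. → (10, 10)
5G: (10, 10) + (32, 38). λ = (38 - 10)/(32 - 10) ≡ 28/22 mod 41. 22⁻¹ ≡ 28 (mod 41), so λ ≡ 5.
  x = λ² - 10 - 32 = 25 - 42 ≡ 24; y = λ·(10 - 24) - 10 ≡ 2. → (24, 2)
6G: (24, 2) + (32, 38). λ = (38 - 2)/(32 - 24) ≡ 36/8 mod 41. 8⁻¹ ≡ 36 (mod 41) since 8·36 = 288 ≡ 1, so λ ≡ 25.
  x = λ² - 24 - 32 = 625 - 56 ≡ 36; y = λ·(24 - 36) - 2 ≡ 26. → (36, 26)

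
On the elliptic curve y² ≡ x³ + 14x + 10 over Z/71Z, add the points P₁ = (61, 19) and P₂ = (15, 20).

(0, 9)

(61, 19) + (15, 20). λ = (20 - 19)/(15 - 61) ≡ 1/25 mod 71. 25⁻¹ ≡ 54 (mod 71), so λ ≡ 54.
  x = λ² - 61 - 15 = 2916 - 76 ≡ 0; y = λ·(61 - 0) - 19 ≡ 9. → (0, 9)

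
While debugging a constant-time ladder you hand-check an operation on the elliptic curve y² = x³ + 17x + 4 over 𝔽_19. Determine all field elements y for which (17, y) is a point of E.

0

x³ + 17x + 4 = 5206 ≡ 0 (mod 19).
Only y = 0 satisfies y² ≡ 0.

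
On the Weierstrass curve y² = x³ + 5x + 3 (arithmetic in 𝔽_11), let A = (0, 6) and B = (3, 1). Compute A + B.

(0, 6) + (3, 1). λ = (1 - 6)/(3 - 0) ≡ 6/3 mod 11. 3⁻¹ ≡ 4 (mod 11), so λ ≡ 2.
  x = λ² - 0 - 3 = 4 - 3 ≡ 1; y = λ·(0 - 1) - 6 ≡ 3. → (1, 3)

(1, 3)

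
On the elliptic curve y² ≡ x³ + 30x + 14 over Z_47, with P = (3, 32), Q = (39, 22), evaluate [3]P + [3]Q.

First 3P:
Repeated addition: build up to 3P.
2P: tangent at (3, 32): λ = (3·3² + 30)/(2·32) ≡ 10/17. 17⁻¹ ≡ 36 (mod 47) since 17·36 = 612 ≡ 1, so λ ≡ 10·36 ≡ 31.
  x = λ² - 3 - 3 = 961 - 6 ≡ 15; y = λ·(3 - 15) - 32 ≡ 19. → (15, 19)
3P: (15, 19) + (3, 32). λ = (32 - 19)/(3 - 15) ≡ 13/35 mod 47. 35⁻¹ ≡ 43 (mod 47), so λ ≡ 42.
  x = λ² - 15 - 3 = 1764 - 18 ≡ 7; y = λ·(15 - 7) - 19 ≡ 35. → (7, 35)
3P = (7, 35).
Next 3Q:
Repeated addition: build up to 3Q.
2Q: tangent at (39, 22): λ = (3·39² + 30)/(2·22) ≡ 34/44. 44⁻¹ ≡ 31 (mod 47), so λ ≡ 34·31 ≡ 20.
  x = λ² - 39 - 39 = 400 - 78 ≡ 40; y = λ·(39 - 40) - 22 ≡ 5. → (40, 5)
3Q: (40, 5) + (39, 22). λ = (22 - 5)/(39 - 40) ≡ 17/46 mod 47. 46⁻¹ ≡ 46 (mod 47), so λ ≡ 30.
  x = λ² - 40 - 39 = 900 - 79 ≡ 22; y = λ·(40 - 22) - 5 ≡ 18. → (22, 18)
3Q = (22, 18).
Finally 3P + 3Q:
(7, 35) + (22, 18). λ = (18 - 35)/(22 - 7) ≡ 30/15 mod 47. 15⁻¹ ≡ 22 (mod 47), so λ ≡ 2.
  x = λ² - 7 - 22 = 4 - 29 ≡ 22; y = λ·(7 - 22) - 35 ≡ 29. → (22, 29)

(22, 29)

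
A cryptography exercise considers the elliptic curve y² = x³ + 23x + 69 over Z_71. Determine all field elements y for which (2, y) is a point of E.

none

x³ + 23x + 69 = 123 ≡ 52 (mod 71).
52 is a non-residue mod 71; no y exists.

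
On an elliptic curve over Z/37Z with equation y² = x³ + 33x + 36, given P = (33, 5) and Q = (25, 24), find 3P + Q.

(20, 36)

First 3P:
Repeated addition: build up to 3P.
2P: tangent at (33, 5): λ = (3·33² + 33)/(2·5) ≡ 7/10. 10⁻¹ ≡ 26 (mod 37), so λ ≡ 7·26 ≡ 34.
  x = λ² - 33 - 33 = 1156 - 66 ≡ 17; y = λ·(33 - 17) - 5 ≡ 21. → (17, 21)
3P: (17, 21) + (33, 5). λ = (5 - 21)/(33 - 17) ≡ 21/16 mod 37. 16⁻¹ ≡ 7 (mod 37) since 16·7 = 112 ≡ 1, so λ ≡ 36.
  x = λ² - 17 - 33 = 1296 - 50 ≡ 25; y = λ·(17 - 25) - 21 ≡ 24. → (25, 24)
3P = (25, 24).
Finally 3P + Q:
tangent at (25, 24): λ = (3·25² + 33)/(2·24) ≡ 21/11. 11⁻¹ ≡ 27 (mod 37) since 11·27 = 297 ≡ 1, so λ ≡ 21·27 ≡ 12.
  x = λ² - 25 - 25 = 144 - 50 ≡ 20; y = λ·(25 - 20) - 24 ≡ 36. → (20, 36)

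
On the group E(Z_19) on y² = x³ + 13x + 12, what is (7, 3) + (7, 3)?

tangent at (7, 3): λ = (3·7² + 13)/(2·3) ≡ 8/6. 6⁻¹ ≡ 16 (mod 19), so λ ≡ 8·16 ≡ 14.
  x = λ² - 7 - 7 = 196 - 14 ≡ 11; y = λ·(7 - 11) - 3 ≡ 17. → (11, 17)

(11, 17)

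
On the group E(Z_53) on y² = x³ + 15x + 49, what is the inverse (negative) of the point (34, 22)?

-(34, 22) = (34, -22 mod 53) = (34, 31).

(34, 31)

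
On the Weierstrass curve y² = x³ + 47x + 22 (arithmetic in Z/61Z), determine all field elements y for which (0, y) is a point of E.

x³ + 47x + 22 = 22 ≡ 22 (mod 61).
Square roots of 22 mod 61: 12 and 49 (since 12² = 144 ≡ 22).

12, 49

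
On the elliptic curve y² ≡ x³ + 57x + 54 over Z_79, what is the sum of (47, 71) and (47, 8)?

O

The two points share x = 47 and their y-coordinates satisfy 71 + 8 ≡ 0 (mod 79), so they are inverses. Their sum is O.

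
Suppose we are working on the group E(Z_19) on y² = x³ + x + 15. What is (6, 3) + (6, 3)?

tangent at (6, 3): λ = (3·6² + 1)/(2·3) ≡ 14/6. 6⁻¹ ≡ 16 (mod 19), so λ ≡ 14·16 ≡ 15.
  x = λ² - 6 - 6 = 225 - 12 ≡ 4; y = λ·(6 - 4) - 3 ≡ 8. → (4, 8)

(4, 8)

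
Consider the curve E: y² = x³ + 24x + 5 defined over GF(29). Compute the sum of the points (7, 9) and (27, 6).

(7, 9) + (27, 6). λ = (6 - 9)/(27 - 7) ≡ 26/20 mod 29. 20⁻¹ ≡ 16 (mod 29) since 20·16 = 320 ≡ 1, so λ ≡ 10.
  x = λ² - 7 - 27 = 100 - 34 ≡ 8; y = λ·(7 - 8) - 9 ≡ 10. → (8, 10)

(8, 10)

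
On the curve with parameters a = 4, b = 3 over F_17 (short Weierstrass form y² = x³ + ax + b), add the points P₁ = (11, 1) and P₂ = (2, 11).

(13, 5)

(11, 1) + (2, 11). λ = (11 - 1)/(2 - 11) ≡ 10/8 mod 17. 8⁻¹ ≡ 15 (mod 17) since 8·15 = 120 ≡ 1, so λ ≡ 14.
  x = λ² - 11 - 2 = 196 - 13 ≡ 13; y = λ·(11 - 13) - 1 ≡ 5. → (13, 5)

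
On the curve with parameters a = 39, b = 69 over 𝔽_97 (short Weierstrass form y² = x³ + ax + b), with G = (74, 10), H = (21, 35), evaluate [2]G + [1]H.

(58, 57)

First 2G:
Repeated addition: build up to 2G.
2G: tangent at (74, 10): λ = (3·74² + 39)/(2·10) ≡ 74/20. 20⁻¹ ≡ 34 (mod 97), so λ ≡ 74·34 ≡ 91.
  x = λ² - 74 - 74 = 8281 - 148 ≡ 82; y = λ·(74 - 82) - 10 ≡ 38. → (82, 38)
2G = (82, 38).
Finally 2G + H:
(82, 38) + (21, 35). λ = (35 - 38)/(21 - 82) ≡ 94/36 mod 97. 36⁻¹ ≡ 62 (mod 97) since 36·62 = 2232 ≡ 1, so λ ≡ 8.
  x = λ² - 82 - 21 = 64 - 103 ≡ 58; y = λ·(82 - 58) - 38 ≡ 57. → (58, 57)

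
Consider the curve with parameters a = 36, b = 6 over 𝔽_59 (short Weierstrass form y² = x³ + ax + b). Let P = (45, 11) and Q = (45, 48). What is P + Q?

The two points share x = 45 and their y-coordinates satisfy 11 + 48 ≡ 0 (mod 59), so they are inverses. Their sum is the point at infinity.

O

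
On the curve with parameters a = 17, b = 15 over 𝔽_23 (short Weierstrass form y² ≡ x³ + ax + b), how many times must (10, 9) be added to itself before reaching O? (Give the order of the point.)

2P: tangent at (10, 9): λ = (3·10² + 17)/(2·9) ≡ 18/18. 18⁻¹ ≡ 9 (mod 23) since 18·9 = 162 ≡ 1, so λ ≡ 18·9 ≡ 1.
  x = λ² - 10 - 10 = 1 - 20 ≡ 4; y = λ·(10 - 4) - 9 ≡ 20. → (4, 20)
3P: (4, 20) + (10, 9). λ = (9 - 20)/(10 - 4) ≡ 12/6 mod 23. 6⁻¹ ≡ 4 (mod 23) since 6·4 = 24 ≡ 1, so λ ≡ 2.
  x = λ² - 4 - 10 = 4 - 14 ≡ 13; y = λ·(4 - 13) - 20 ≡ 8. → (13, 8)
4P: (13, 8) + (10, 9). λ = (9 - 8)/(10 - 13) ≡ 1/20 mod 23. 20⁻¹ ≡ 15 (mod 23), so λ ≡ 15.
  x = λ² - 13 - 10 = 225 - 23 ≡ 18; y = λ·(13 - 18) - 8 ≡ 9. → (18, 9)
5P: (18, 9) + (10, 9). λ = (9 - 9)/(10 - 18) ≡ 0/15 mod 23. 15⁻¹ ≡ 20 (mod 23), so λ ≡ 0.
  x = λ² - 18 - 10 = 0 - 28 ≡ 18; y = λ·(18 - 18) - 9 ≡ 14. → (18, 14)
6P: (18, 14) + (10, 9). λ = (9 - 14)/(10 - 18) ≡ 18/15 mod 23. 15⁻¹ ≡ 20 (mod 23), so λ ≡ 15.
  x = λ² - 18 - 10 = 225 - 28 ≡ 13; y = λ·(18 - 13) - 14 ≡ 15. → (13, 15)
7P: (13, 15) + (10, 9). λ = (9 - 15)/(10 - 13) ≡ 17/20 mod 23. 20⁻¹ ≡ 15 (mod 23), so λ ≡ 2.
  x = λ² - 13 - 10 = 4 - 23 ≡ 4; y = λ·(13 - 4) - 15 ≡ 3. → (4, 3)
8P: (4, 3) + (10, 9). λ = (9 - 3)/(10 - 4) ≡ 6/6 mod 23. 6⁻¹ ≡ 4 (mod 23), so λ ≡ 1.
  x = λ² - 4 - 10 = 1 - 14 ≡ 10; y = λ·(4 - 10) - 3 ≡ 14. → (10, 14)
9P: (10, 14) + (10, 9): same x and y₁ ≡ -y₂, so the sum is O.
9P = O, so the order is 9.

9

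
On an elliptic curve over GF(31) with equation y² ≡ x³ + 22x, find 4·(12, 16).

Write G = (12, 16).
Double-and-add on 4 = (100)₂. Start with G = (12, 16) for the leading 1-bit.
double: tangent at (12, 16): λ = (3·12² + 22)/(2·16) ≡ 20/1. 1⁻¹ ≡ 1 (mod 31), so λ ≡ 20·1 ≡ 20.
  x = λ² - 12 - 12 = 400 - 24 ≡ 4; y = λ·(12 - 4) - 16 ≡ 20. → (4, 20)
double: tangent at (4, 20): λ = (3·4² + 22)/(2·20) ≡ 8/9. 9⁻¹ ≡ 7 (mod 31) since 9·7 = 63 ≡ 1, so λ ≡ 8·7 ≡ 25.
  x = λ² - 4 - 4 = 625 - 8 ≡ 28; y = λ·(4 - 28) - 20 ≡ 0. → (28, 0)

(28, 0)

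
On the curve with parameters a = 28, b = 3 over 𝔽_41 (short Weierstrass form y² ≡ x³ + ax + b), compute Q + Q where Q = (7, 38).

(11, 24)

tangent at (7, 38): λ = (3·7² + 28)/(2·38) ≡ 11/35. 35⁻¹ ≡ 34 (mod 41) since 35·34 = 1190 ≡ 1, so λ ≡ 11·34 ≡ 5.
  x = λ² - 7 - 7 = 25 - 14 ≡ 11; y = λ·(7 - 11) - 38 ≡ 24. → (11, 24)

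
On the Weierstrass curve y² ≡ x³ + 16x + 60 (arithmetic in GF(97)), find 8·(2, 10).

Write G = (2, 10).
Double-and-add on 8 = (1000)₂. Start with G = (2, 10) for the leading 1-bit.
double: tangent at (2, 10): λ = (3·2² + 16)/(2·10) ≡ 28/20. 20⁻¹ ≡ 34 (mod 97), so λ ≡ 28·34 ≡ 79.
  x = λ² - 2 - 2 = 6241 - 4 ≡ 29; y = λ·(2 - 29) - 10 ≡ 88. → (29, 88)
double: tangent at (29, 88): λ = (3·29² + 16)/(2·88) ≡ 17/79. 79⁻¹ ≡ 70 (mod 97), so λ ≡ 17·70 ≡ 26.
  x = λ² - 29 - 29 = 676 - 58 ≡ 36; y = λ·(29 - 36) - 88 ≡ 21. → (36, 21)
double: tangent at (36, 21): λ = (3·36² + 16)/(2·21) ≡ 24/42. 42⁻¹ ≡ 67 (mod 97) since 42·67 = 2814 ≡ 1, so λ ≡ 24·67 ≡ 56.
  x = λ² - 36 - 36 = 3136 - 72 ≡ 57; y = λ·(36 - 57) - 21 ≡ 64. → (57, 64)

(57, 64)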